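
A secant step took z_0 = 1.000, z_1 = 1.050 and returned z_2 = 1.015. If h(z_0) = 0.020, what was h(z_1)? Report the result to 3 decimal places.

-0.047

The secant line through (1.000, 0.020) and (1.050, h(z_1)) crosses zero at z_2 = 1.015.
So (1.000, 0.020), (1.050, h(z_1)), (1.015, 0) are collinear:
h(z_1) = 0.020 · (1.050 − 1.015) / (1.000 − 1.015) = 0.020 · (0.03500)/(-0.01500) = -0.04667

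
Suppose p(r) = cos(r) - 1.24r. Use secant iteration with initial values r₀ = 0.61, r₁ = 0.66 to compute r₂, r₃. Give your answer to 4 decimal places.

0.6445, 0.6446

p(0.61) = 0.063248, p(0.66) = -0.028408
r₂ = 0.660000 − (-0.028408)·(0.660000 − 0.610000) / (-0.028408 − 0.063248) = 0.660000 − (-0.001420)/(-0.091656) = 0.644503
p(0.644503) = 0.000215
r₃ = 0.644503 − 0.000215·(0.644503 − 0.660000) / (0.000215 − (-0.028408)) = 0.644503 − (-0.000003)/(0.028622) = 0.644619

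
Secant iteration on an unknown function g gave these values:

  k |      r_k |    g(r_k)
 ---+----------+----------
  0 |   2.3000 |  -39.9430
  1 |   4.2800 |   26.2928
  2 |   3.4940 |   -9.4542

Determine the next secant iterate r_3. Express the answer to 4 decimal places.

r_3 = 3.4940 − (-9.4542)·(3.4940 − 4.2800) / (-9.4542 − 26.2928)
   = 3.4940 − (7.431001)/(-35.747000) = 3.701878

3.7019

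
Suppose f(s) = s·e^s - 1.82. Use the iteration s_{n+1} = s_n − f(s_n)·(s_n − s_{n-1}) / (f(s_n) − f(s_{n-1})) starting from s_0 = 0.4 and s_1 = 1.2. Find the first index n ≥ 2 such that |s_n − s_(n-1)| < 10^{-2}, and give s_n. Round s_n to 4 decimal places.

n = 5, s_n = 0.8097

f(0.4) = -1.223270, f(1.2) = 2.164140
s_2 = 1.200000 − 2.164140·(0.800000)/(3.387410) = 0.688898;  |Δ| = 0.511102
f(0.688898) = -0.448046
s_3 = 0.688898 − (-0.448046)·(-0.511102)/(-2.612186) = 0.776563;  |Δ| = 0.087665
f(0.776563) = -0.131762
s_4 = 0.776563 − (-0.131762)·(0.087665)/(0.316284) = 0.813084;  |Δ| = 0.036521
f(0.813084) = 0.013382
s_5 = 0.813084 − 0.013382·(0.036521)/(0.145144) = 0.809717;  |Δ| = 0.003367
|s_5 − s_4| = 0.003367 < 10^{-2}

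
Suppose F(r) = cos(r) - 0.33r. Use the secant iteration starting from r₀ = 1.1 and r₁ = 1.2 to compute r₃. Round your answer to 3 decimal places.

F(1.1) = 0.09060, F(1.2) = -0.03364
r₂ = 1.20000 − (-0.03364)·(1.20000 − 1.10000) / (-0.03364 − 0.09060) = 1.20000 − (-0.00336)/(-0.12424) = 1.17292
F(1.17292) = 0.00040
r₃ = 1.17292 − 0.00040·(1.17292 − 1.20000) / (0.00040 − (-0.03364)) = 1.17292 − (-0.00001)/(0.03404) = 1.17324

1.173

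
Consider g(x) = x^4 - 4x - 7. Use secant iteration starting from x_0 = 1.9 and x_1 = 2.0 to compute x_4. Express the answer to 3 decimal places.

1.963

g(1.9) = -1.56790, g(2.0) = 1.00000
x_2 = 2.00000 − 1.00000·(2.00000 − 1.90000) / (1.00000 − (-1.56790)) = 2.00000 − (0.10000)/(2.56790) = 1.96106
g(1.96106) = -0.05446
x_3 = 1.96106 − (-0.05446)·(1.96106 − 2.00000) / (-0.05446 − 1.00000) = 1.96106 − (0.00212)/(-1.05446) = 1.96307
g(1.96307) = -0.00174
x_4 = 1.96307 − (-0.00174)·(1.96307 − 1.96106) / (-0.00174 − (-0.05446)) = 1.96307 − (0.00000)/(0.05272) = 1.96314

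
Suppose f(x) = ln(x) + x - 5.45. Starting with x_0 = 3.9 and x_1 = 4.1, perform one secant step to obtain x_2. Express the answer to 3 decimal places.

4.051

f(3.9) = -0.18902, f(4.1) = 0.06099
x_2 = 4.10000 − 0.06099·(4.10000 − 3.90000) / (0.06099 − (-0.18902)) = 4.10000 − (0.01220)/(0.25001) = 4.05121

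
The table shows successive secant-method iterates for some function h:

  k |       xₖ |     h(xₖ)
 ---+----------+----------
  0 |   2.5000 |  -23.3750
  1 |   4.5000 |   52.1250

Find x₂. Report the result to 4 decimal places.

x₂ = 4.5000 − 52.1250·(4.5000 − 2.5000) / (52.1250 − (-23.3750))
   = 4.5000 − (104.250000)/(75.500000) = 3.119205

3.1192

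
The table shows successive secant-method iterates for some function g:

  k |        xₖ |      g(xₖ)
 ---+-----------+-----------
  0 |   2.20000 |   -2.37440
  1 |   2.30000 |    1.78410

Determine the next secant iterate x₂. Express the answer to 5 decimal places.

x₂ = 2.30000 − 1.78410·(2.30000 − 2.20000) / (1.78410 − (-2.37440))
   = 2.30000 − (0.1784100)/(4.1585000) = 2.2570975

2.25710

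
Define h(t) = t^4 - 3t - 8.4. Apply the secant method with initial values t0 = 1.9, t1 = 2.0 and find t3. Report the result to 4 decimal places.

h(1.9) = -1.067900, h(2.0) = 1.600000
t2 = 2.000000 − 1.600000·(2.000000 − 1.900000) / (1.600000 − (-1.067900)) = 2.000000 − (0.160000)/(2.667900) = 1.940028
h(1.940028) = -0.054588
t3 = 1.940028 − (-0.054588)·(1.940028 − 2.000000) / (-0.054588 − 1.600000) = 1.940028 − (0.003274)/(-1.654588) = 1.942006

1.9420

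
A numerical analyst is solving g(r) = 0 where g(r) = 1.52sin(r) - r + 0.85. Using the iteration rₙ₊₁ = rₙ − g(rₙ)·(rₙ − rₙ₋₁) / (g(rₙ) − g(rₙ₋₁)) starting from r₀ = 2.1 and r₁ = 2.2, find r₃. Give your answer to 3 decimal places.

2.135

g(2.1) = 0.06208, g(2.2) = -0.12109
r₂ = 2.20000 − (-0.12109)·(2.20000 − 2.10000) / (-0.12109 − 0.06208) = 2.20000 − (-0.01211)/(-0.18316) = 2.13389
g(2.13389) = 0.00143
r₃ = 2.13389 − 0.00143·(2.13389 − 2.20000) / (0.00143 − (-0.12109)) = 2.13389 − (-0.00009)/(0.12252) = 2.13466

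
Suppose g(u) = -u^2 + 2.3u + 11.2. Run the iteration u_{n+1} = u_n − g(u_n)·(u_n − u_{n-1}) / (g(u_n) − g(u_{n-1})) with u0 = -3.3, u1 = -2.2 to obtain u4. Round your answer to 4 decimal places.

g(-3.3) = -7.280000, g(-2.2) = 1.300000
u2 = -2.200000 − 1.300000·(-2.200000 − (-3.300000)) / (1.300000 − (-7.280000)) = -2.200000 − (1.430000)/(8.580000) = -2.366667
g(-2.366667) = 0.155556
u3 = -2.366667 − 0.155556·(-2.366667 − (-2.200000)) / (0.155556 − 1.300000) = -2.366667 − (-0.025926)/(-1.144444) = -2.389320
g(-2.389320) = -0.004289
u4 = -2.389320 − (-0.004289)·(-2.389320 − (-2.366667)) / (-0.004289 − 0.155556) = -2.389320 − (0.000097)/(-0.159844) = -2.388713

-2.3887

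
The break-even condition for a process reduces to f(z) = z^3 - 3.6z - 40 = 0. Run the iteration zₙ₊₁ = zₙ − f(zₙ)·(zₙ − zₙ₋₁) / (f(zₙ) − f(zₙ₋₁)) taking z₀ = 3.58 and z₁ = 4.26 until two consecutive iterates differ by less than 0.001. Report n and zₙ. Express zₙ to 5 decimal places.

n = 5, zₙ = 3.76973

f(3.58) = -7.0052880, f(4.26) = 21.9727760
z₂ = 4.2600000 − 21.9727760·(0.6800000)/(28.9780640) = 3.7443863;  |Δ| = 0.5156137
f(3.7443863) = -0.9818905
z₃ = 3.7443863 − (-0.9818905)·(-0.5156137)/(-22.9546665) = 3.7664418;  |Δ| = 0.0220555
f(3.7664418) = -0.1281333
z₄ = 3.7664418 − (-0.1281333)·(0.0220555)/(0.8537572) = 3.7697519;  |Δ| = 0.0033101
f(3.7697519) = 0.0009472
z₅ = 3.7697519 − 0.0009472·(0.0033101)/(0.1290804) = 3.7697276;  |Δ| = 0.0000243
|z₅ − z₄| = 0.0000243 < 0.001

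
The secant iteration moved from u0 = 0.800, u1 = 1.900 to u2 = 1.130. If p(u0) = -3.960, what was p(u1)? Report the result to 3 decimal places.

9.240

The secant line through (0.800, -3.960) and (1.900, p(u1)) crosses zero at u2 = 1.130.
So (0.800, -3.960), (1.900, p(u1)), (1.130, 0) are collinear:
p(u1) = -3.960 · (1.900 − 1.130) / (0.800 − 1.130) = -3.960 · (0.77000)/(-0.33000) = 9.24000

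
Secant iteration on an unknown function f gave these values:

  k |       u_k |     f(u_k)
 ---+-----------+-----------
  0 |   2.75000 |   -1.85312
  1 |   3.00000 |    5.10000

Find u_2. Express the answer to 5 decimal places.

2.81663

u_2 = 3.00000 − 5.10000·(3.00000 − 2.75000) / (5.10000 − (-1.85312))
   = 3.00000 − (1.2750000)/(6.9531200) = 2.8166291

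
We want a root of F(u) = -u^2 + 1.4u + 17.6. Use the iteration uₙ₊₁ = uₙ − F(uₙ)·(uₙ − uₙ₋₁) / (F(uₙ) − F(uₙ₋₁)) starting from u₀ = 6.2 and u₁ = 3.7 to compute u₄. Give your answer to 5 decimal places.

F(6.2) = -12.1600000, F(3.7) = 9.0900000
u₂ = 3.7000000 − 9.0900000·(3.7000000 − 6.2000000) / (9.0900000 − (-12.1600000)) = 3.7000000 − (-22.7250000)/(21.2500000) = 4.7694118
F(4.7694118) = 1.5298879
u₃ = 4.7694118 − 1.5298879·(4.7694118 − 3.7000000) / (1.5298879 − 9.0900000) = 4.7694118 − (1.6360801)/(-7.5601121) = 4.9858213
F(4.9858213) = -0.2782639
u₄ = 4.9858213 − (-0.2782639)·(4.9858213 − 4.7694118) / (-0.2782639 − 1.5298879) = 4.9858213 − (-0.0602190)/(-1.8081518) = 4.9525171

4.95252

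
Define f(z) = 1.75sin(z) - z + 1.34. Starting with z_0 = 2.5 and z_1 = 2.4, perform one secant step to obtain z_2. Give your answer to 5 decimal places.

f(2.5) = -0.1126737, f(2.4) = 0.1220606
z_2 = 2.4000000 − 0.1220606·(2.4000000 − 2.5000000) / (0.1220606 − (-0.1126737)) = 2.4000000 − (-0.0122061)/(0.2347343) = 2.4519995

2.45200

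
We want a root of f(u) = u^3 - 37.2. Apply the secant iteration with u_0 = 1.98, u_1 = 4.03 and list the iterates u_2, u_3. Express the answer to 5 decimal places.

f(1.98) = -29.4376080, f(4.03) = 28.2508270
u_2 = 4.0300000 − 28.2508270·(4.0300000 − 1.9800000) / (28.2508270 − (-29.4376080)) = 4.0300000 − (57.9141954)/(57.6884350) = 3.0260866
f(3.0260866) = -9.4895206
u_3 = 3.0260866 − (-9.4895206)·(3.0260866 − 4.0300000) / (-9.4895206 − 28.2508270) = 3.0260866 − (9.5266573)/(-37.7403476) = 3.2785129

3.02609, 3.27851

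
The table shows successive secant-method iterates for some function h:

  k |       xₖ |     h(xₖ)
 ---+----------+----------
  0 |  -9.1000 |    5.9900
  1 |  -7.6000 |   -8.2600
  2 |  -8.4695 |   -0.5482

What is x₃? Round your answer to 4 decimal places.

-8.5313

x₃ = -8.4695 − (-0.5482)·(-8.4695 − (-7.6000)) / (-0.5482 − (-8.2600))
   = -8.4695 − (0.476660)/(7.711800) = -8.531309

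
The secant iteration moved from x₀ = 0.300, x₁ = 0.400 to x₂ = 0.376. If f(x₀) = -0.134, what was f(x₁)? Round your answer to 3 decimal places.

The secant line through (0.300, -0.134) and (0.400, f(x₁)) crosses zero at x₂ = 0.376.
So (0.300, -0.134), (0.400, f(x₁)), (0.376, 0) are collinear:
f(x₁) = -0.134 · (0.400 − 0.376) / (0.300 − 0.376) = -0.134 · (0.02400)/(-0.07600) = 0.04232

0.042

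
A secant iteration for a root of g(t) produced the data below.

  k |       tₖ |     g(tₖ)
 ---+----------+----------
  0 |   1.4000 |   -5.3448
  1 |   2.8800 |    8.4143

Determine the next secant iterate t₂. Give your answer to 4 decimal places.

t₂ = 2.8800 − 8.4143·(2.8800 − 1.4000) / (8.4143 − (-5.3448))
   = 2.8800 − (12.453164)/(13.759100) = 1.974914

1.9749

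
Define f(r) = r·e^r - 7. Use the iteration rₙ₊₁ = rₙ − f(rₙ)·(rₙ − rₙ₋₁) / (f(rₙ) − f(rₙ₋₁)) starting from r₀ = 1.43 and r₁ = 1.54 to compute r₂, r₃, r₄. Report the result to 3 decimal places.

f(1.43) = -1.02446, f(1.54) = 0.18347
r₂ = 1.54000 − 0.18347·(1.54000 − 1.43000) / (0.18347 − (-1.02446)) = 1.54000 − (0.02018)/(1.20793) = 1.52329
f(1.52329) = -0.01220
r₃ = 1.52329 − (-0.01220)·(1.52329 − 1.54000) / (-0.01220 − 0.18347) = 1.52329 − (0.00020)/(-0.19566) = 1.52433
f(1.52433) = -0.00013
r₄ = 1.52433 − (-0.00013)·(1.52433 − 1.52329) / (-0.00013 − (-0.01220)) = 1.52433 − (0.00000)/(0.01206) = 1.52435

1.523, 1.524, 1.524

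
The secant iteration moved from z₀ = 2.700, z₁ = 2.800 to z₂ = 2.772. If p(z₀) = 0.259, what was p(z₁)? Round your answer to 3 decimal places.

The secant line through (2.700, 0.259) and (2.800, p(z₁)) crosses zero at z₂ = 2.772.
So (2.700, 0.259), (2.800, p(z₁)), (2.772, 0) are collinear:
p(z₁) = 0.259 · (2.800 − 2.772) / (2.700 − 2.772) = 0.259 · (0.02800)/(-0.07200) = -0.10072

-0.101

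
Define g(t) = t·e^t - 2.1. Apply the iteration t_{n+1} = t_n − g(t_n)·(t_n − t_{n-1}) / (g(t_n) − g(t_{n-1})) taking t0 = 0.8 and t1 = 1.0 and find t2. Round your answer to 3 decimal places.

0.868

g(0.8) = -0.31957, g(1.0) = 0.61828
t2 = 1.00000 − 0.61828·(1.00000 − 0.80000) / (0.61828 − (-0.31957)) = 1.00000 − (0.12366)/(0.93785) = 0.86815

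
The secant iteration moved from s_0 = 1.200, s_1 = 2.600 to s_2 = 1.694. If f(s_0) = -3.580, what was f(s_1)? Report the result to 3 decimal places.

6.566

The secant line through (1.200, -3.580) and (2.600, f(s_1)) crosses zero at s_2 = 1.694.
So (1.200, -3.580), (2.600, f(s_1)), (1.694, 0) are collinear:
f(s_1) = -3.580 · (2.600 − 1.694) / (1.200 − 1.694) = -3.580 · (0.90600)/(-0.49400) = 6.56575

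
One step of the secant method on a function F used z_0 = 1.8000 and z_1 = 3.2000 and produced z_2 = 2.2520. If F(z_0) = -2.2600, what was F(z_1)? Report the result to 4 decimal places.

4.7400

The secant line through (1.8000, -2.2600) and (3.2000, F(z_1)) crosses zero at z_2 = 2.2520.
So (1.8000, -2.2600), (3.2000, F(z_1)), (2.2520, 0) are collinear:
F(z_1) = -2.2600 · (3.2000 − 2.2520) / (1.8000 − 2.2520) = -2.2600 · (0.948000)/(-0.452000) = 4.740000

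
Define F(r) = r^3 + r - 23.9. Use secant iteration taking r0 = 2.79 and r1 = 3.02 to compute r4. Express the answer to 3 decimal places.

F(2.79) = 0.60764, F(3.02) = 6.66361
r2 = 3.02000 − 6.66361·(3.02000 − 2.79000) / (6.66361 − 0.60764) = 3.02000 − (1.53263)/(6.05597) = 2.76692
F(2.76692) = 0.05009
r3 = 2.76692 − 0.05009·(2.76692 − 3.02000) / (0.05009 − 6.66361) = 2.76692 − (-0.01268)/(-6.61352) = 2.76501
F(2.76501) = 0.00418
r4 = 2.76501 − 0.00418·(2.76501 − 2.76692) / (0.00418 − 0.05009) = 2.76501 − (-0.00001)/(-0.04591) = 2.76483

2.765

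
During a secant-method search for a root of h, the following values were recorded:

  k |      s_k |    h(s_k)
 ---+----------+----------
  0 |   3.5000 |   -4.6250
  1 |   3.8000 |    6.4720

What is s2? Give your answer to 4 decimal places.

3.6250

s2 = 3.8000 − 6.4720·(3.8000 − 3.5000) / (6.4720 − (-4.6250))
   = 3.8000 − (1.941600)/(11.097000) = 3.625034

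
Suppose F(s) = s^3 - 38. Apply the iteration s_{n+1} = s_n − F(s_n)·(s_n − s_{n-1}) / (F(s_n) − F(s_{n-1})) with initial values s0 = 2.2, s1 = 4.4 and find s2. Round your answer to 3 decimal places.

F(2.2) = -27.35200, F(4.4) = 47.18400
s2 = 4.40000 − 47.18400·(4.40000 − 2.20000) / (47.18400 − (-27.35200)) = 4.40000 − (103.80480)/(74.53600) = 3.00732

3.007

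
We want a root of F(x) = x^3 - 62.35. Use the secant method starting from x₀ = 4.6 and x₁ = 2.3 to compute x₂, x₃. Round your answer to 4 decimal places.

F(4.6) = 34.986000, F(2.3) = -50.183000
x₂ = 2.300000 − (-50.183000)·(2.300000 − 4.600000) / (-50.183000 − 34.986000) = 2.300000 − (115.420900)/(-85.169000) = 3.655198
F(3.655198) = -13.514808
x₃ = 3.655198 − (-13.514808)·(3.655198 − 2.300000) / (-13.514808 − (-50.183000)) = 3.655198 − (-18.315248)/(36.668192) = 4.154684

3.6552, 4.1547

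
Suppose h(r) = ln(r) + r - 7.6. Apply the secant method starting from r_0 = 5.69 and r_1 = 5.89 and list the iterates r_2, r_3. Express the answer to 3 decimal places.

h(5.69) = -0.17129, h(5.89) = 0.06326
r_2 = 5.89000 − 0.06326·(5.89000 − 5.69000) / (0.06326 − (-0.17129)) = 5.89000 − (0.01265)/(0.23455) = 5.83606
h(5.83606) = 0.00012
r_3 = 5.83606 − 0.00012·(5.83606 − 5.89000) / (0.00012 − 0.06326) = 5.83606 − (-0.00001)/(-0.06314) = 5.83596

5.836, 5.836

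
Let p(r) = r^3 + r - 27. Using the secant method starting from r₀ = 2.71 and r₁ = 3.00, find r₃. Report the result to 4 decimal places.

p(2.71) = -4.387489, p(3.00) = 3.000000
r₂ = 3.000000 − 3.000000·(3.000000 − 2.710000) / (3.000000 − (-4.387489)) = 3.000000 − (0.870000)/(7.387489) = 2.882233
p(2.882233) = -0.174279
r₃ = 2.882233 − (-0.174279)·(2.882233 − 3.000000) / (-0.174279 − 3.000000) = 2.882233 − (0.020524)/(-3.174279) = 2.888699

2.8887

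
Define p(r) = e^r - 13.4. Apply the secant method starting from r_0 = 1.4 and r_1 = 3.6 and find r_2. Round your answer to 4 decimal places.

2.0317

p(1.4) = -9.344800, p(3.6) = 23.198234
r_2 = 3.600000 − 23.198234·(3.600000 − 1.400000) / (23.198234 − (-9.344800)) = 3.600000 − (51.036116)/(32.543034) = 2.031735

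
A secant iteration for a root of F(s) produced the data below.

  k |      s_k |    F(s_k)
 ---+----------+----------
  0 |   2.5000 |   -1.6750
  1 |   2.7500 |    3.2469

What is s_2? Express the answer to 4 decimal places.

2.5851

s_2 = 2.7500 − 3.2469·(2.7500 − 2.5000) / (3.2469 − (-1.6750))
   = 2.7500 − (0.811725)/(4.921900) = 2.585079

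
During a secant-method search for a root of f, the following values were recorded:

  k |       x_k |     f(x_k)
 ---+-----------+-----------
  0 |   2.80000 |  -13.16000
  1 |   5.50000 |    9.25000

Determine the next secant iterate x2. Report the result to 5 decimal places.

x2 = 5.50000 − 9.25000·(5.50000 − 2.80000) / (9.25000 − (-13.16000))
   = 5.50000 − (24.9750000)/(22.4100000) = 4.3855422

4.38554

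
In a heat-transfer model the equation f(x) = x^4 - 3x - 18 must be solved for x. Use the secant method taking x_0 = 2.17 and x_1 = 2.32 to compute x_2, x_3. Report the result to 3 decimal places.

f(2.17) = -2.33626, f(2.32) = 4.01023
x_2 = 2.32000 − 4.01023·(2.32000 − 2.17000) / (4.01023 − (-2.33626)) = 2.32000 − (0.60153)/(6.34649) = 2.22522
f(2.22522) = -0.15737
x_3 = 2.22522 − (-0.15737)·(2.22522 − 2.32000) / (-0.15737 − 4.01023) = 2.22522 − (0.01492)/(-4.16760) = 2.22880

2.225, 2.229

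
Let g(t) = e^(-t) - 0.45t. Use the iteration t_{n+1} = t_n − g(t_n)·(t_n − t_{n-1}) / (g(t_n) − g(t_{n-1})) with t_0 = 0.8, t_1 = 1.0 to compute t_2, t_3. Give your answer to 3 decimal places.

0.904, 0.902

g(0.8) = 0.08933, g(1.0) = -0.08212
t_2 = 1.00000 − (-0.08212)·(1.00000 − 0.80000) / (-0.08212 − 0.08933) = 1.00000 − (-0.01642)/(-0.17145) = 0.90420
g(0.90420) = -0.00203
t_3 = 0.90420 − (-0.00203)·(0.90420 − 1.00000) / (-0.00203 − (-0.08212)) = 0.90420 − (0.00019)/(0.08009) = 0.90178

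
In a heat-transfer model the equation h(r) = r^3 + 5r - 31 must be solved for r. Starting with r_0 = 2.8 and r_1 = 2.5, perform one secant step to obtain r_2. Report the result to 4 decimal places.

2.6102

h(2.8) = 4.952000, h(2.5) = -2.875000
r_2 = 2.500000 − (-2.875000)·(2.500000 − 2.800000) / (-2.875000 − 4.952000) = 2.500000 − (0.862500)/(-7.827000) = 2.610195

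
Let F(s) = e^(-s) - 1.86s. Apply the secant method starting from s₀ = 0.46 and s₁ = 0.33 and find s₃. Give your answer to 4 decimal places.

F(0.46) = -0.224316, F(0.33) = 0.105124
s₂ = 0.330000 − 0.105124·(0.330000 − 0.460000) / (0.105124 − (-0.224316)) = 0.330000 − (-0.013666)/(0.329440) = 0.371483
F(0.371483) = -0.001247
s₃ = 0.371483 − (-0.001247)·(0.371483 − 0.330000) / (-0.001247 − 0.105124) = 0.371483 − (-0.000052)/(-0.106371) = 0.370996

0.3710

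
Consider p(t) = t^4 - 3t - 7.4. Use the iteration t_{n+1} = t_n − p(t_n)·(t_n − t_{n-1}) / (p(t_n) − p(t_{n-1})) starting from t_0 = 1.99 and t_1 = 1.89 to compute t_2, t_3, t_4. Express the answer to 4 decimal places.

1.9018, 1.9028, 1.9028

p(1.99) = 2.312392, p(1.89) = -0.310102
t_2 = 1.890000 − (-0.310102)·(1.890000 − 1.990000) / (-0.310102 − 2.312392) = 1.890000 − (0.031010)/(-2.622494) = 1.901825
p(1.901825) = -0.023240
t_3 = 1.901825 − (-0.023240)·(1.901825 − 1.890000) / (-0.023240 − (-0.310102)) = 1.901825 − (-0.000275)/(0.286862) = 1.902783
p(1.902783) = 0.000265
t_4 = 1.902783 − 0.000265·(1.902783 − 1.901825) / (0.000265 − (-0.023240)) = 1.902783 − (0.000000)/(0.023505) = 1.902772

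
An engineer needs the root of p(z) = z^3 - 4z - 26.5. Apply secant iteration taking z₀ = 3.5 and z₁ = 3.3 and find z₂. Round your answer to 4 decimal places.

p(3.5) = 2.375000, p(3.3) = -3.763000
z₂ = 3.300000 − (-3.763000)·(3.300000 − 3.500000) / (-3.763000 − 2.375000) = 3.300000 − (0.752600)/(-6.138000) = 3.422613

3.4226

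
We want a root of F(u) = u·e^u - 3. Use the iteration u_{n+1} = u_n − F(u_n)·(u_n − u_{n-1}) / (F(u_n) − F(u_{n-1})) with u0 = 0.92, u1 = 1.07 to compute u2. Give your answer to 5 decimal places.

1.04790

F(0.92) = -0.6914528, F(1.07) = 0.1194561
u2 = 1.0700000 − 0.1194561·(1.0700000 − 0.9200000) / (0.1194561 − (-0.6914528)) = 1.0700000 − (0.0179184)/(0.8109089) = 1.0479033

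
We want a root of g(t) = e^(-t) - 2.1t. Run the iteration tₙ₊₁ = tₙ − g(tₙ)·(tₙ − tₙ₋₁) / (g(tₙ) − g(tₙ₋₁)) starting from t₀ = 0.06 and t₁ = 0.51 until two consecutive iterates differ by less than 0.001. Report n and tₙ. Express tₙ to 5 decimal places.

g(0.06) = 0.8157645, g(0.51) = -0.4705044
t₂ = 0.5100000 − (-0.4705044)·(0.4500000)/(-1.2862690) = 0.3453945;  |Δ| = 0.1646055
g(0.3453945) = -0.0173873
t₃ = 0.3453945 − (-0.0173873)·(-0.1646055)/(0.4531171) = 0.3390781;  |Δ| = 0.0063164
g(0.3390781) = 0.0003628
t₄ = 0.3390781 − 0.0003628·(-0.0063164)/(0.0177501) = 0.3392072;  |Δ| = 0.0001291
|t₄ − t₃| = 0.0001291 < 0.001

n = 4, tₙ = 0.33921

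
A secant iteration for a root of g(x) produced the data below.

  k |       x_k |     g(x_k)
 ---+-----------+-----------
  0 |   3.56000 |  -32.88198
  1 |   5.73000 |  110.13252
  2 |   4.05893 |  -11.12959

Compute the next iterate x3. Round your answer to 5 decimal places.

4.21230

x3 = 4.05893 − (-11.12959)·(4.05893 − 5.73000) / (-11.12959 − 110.13252)
   = 4.05893 − (18.5983240)/(-121.2621100) = 4.2123029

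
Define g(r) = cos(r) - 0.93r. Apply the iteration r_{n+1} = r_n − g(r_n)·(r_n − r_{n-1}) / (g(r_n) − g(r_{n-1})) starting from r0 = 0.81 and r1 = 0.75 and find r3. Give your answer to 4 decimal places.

0.7711

g(0.81) = -0.063802, g(0.75) = 0.034189
r2 = 0.750000 − 0.034189·(0.750000 − 0.810000) / (0.034189 − (-0.063802)) = 0.750000 − (-0.002051)/(0.097990) = 0.770934
g(0.770934) = 0.000292
r3 = 0.770934 − 0.000292·(0.770934 − 0.750000) / (0.000292 − 0.034189) = 0.770934 − (0.000006)/(-0.033897) = 0.771114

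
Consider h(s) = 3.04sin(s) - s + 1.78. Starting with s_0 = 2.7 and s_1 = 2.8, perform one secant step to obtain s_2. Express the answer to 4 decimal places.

h(2.7) = 0.379235, h(2.8) = -0.001636
s_2 = 2.800000 − (-0.001636)·(2.800000 − 2.700000) / (-0.001636 − 0.379235) = 2.800000 − (-0.000164)/(-0.380871) = 2.799570

2.7996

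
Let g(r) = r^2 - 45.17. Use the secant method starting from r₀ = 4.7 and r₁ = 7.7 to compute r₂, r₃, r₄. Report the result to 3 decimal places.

6.561, 6.710, 6.721

g(4.7) = -23.08000, g(7.7) = 14.12000
r₂ = 7.70000 − 14.12000·(7.70000 − 4.70000) / (14.12000 − (-23.08000)) = 7.70000 − (42.36000)/(37.20000) = 6.56129
g(6.56129) = -2.11947
r₃ = 6.56129 − (-2.11947)·(6.56129 − 7.70000) / (-2.11947 − 14.12000) = 6.56129 − (2.41346)/(-16.23947) = 6.70991
g(6.70991) = -0.14714
r₄ = 6.70991 − (-0.14714)·(6.70991 − 6.56129) / (-0.14714 − (-2.11947)) = 6.70991 − (-0.02187)/(1.97232) = 6.72099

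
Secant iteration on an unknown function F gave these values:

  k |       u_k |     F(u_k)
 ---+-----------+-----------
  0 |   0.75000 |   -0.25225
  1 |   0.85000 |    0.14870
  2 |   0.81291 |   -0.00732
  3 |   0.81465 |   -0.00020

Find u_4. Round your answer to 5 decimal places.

0.81470

u_4 = 0.81465 − (-0.00020)·(0.81465 − 0.81291) / (-0.00020 − (-0.00732))
   = 0.81465 − (-0.0000003)/(0.0071200) = 0.8146989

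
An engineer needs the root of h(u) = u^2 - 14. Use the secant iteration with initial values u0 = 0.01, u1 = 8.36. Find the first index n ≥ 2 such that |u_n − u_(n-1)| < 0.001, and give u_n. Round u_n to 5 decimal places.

h(0.01) = -13.9999000, h(8.36) = 55.8896000
u2 = 8.3600000 − 55.8896000·(8.3500000)/(69.8895000) = 1.6826284;  |Δ| = 6.6773716
h(1.6826284) = -11.1687616
u3 = 1.6826284 − (-11.1687616)·(-6.6773716)/(-67.0583616) = 2.7947637;  |Δ| = 1.1121353
h(2.7947637) = -6.1892957
u4 = 2.7947637 − (-6.1892957)·(1.1121353)/(4.9794659) = 4.1771076;  |Δ| = 1.3823439
h(4.1771076) = 3.4482280
u5 = 4.1771076 − 3.4482280·(1.3823439)/(9.6375237) = 3.6825162;  |Δ| = 0.4945915
h(3.6825162) = -0.4390748
u6 = 3.6825162 − (-0.4390748)·(-0.4945915)/(-3.8873028) = 3.7383808;  |Δ| = 0.0558646
h(3.7383808) = -0.0245093
u7 = 3.7383808 − (-0.0245093)·(0.0558646)/(0.4145655) = 3.7416835;  |Δ| = 0.0033027
h(3.7416835) = 0.0001954
u8 = 3.7416835 − 0.0001954·(0.0033027)/(0.0247047) = 3.7416574;  |Δ| = 0.0000261
|u8 − u7| = 0.0000261 < 0.001

n = 8, u_n = 3.74166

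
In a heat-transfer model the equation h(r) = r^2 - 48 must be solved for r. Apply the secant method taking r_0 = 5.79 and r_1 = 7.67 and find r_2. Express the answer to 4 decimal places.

h(5.79) = -14.475900, h(7.67) = 10.828900
r_2 = 7.670000 − 10.828900·(7.670000 − 5.790000) / (10.828900 − (-14.475900)) = 7.670000 − (20.358332)/(25.304800) = 6.865475

6.8655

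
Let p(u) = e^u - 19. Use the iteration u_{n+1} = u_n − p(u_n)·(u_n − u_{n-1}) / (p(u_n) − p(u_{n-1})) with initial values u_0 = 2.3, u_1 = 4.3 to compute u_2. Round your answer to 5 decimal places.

2.58327

p(2.3) = -9.0258175, p(4.3) = 54.6997937
u_2 = 4.3000000 − 54.6997937·(4.3000000 − 2.3000000) / (54.6997937 − (-9.0258175)) = 4.3000000 − (109.3995874)/(63.7256112) = 2.5832713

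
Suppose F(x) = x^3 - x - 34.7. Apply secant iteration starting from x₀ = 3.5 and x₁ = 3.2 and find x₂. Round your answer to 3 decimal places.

F(3.5) = 4.67500, F(3.2) = -5.13200
x₂ = 3.20000 − (-5.13200)·(3.20000 − 3.50000) / (-5.13200 − 4.67500) = 3.20000 − (1.53960)/(-9.80700) = 3.35699

3.357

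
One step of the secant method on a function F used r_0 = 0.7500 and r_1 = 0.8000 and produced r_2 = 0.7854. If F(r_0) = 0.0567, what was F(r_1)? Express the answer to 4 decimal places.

-0.0234

The secant line through (0.7500, 0.0567) and (0.8000, F(r_1)) crosses zero at r_2 = 0.7854.
So (0.7500, 0.0567), (0.8000, F(r_1)), (0.7854, 0) are collinear:
F(r_1) = 0.0567 · (0.8000 − 0.7854) / (0.7500 − 0.7854) = 0.0567 · (0.014600)/(-0.035400) = -0.023385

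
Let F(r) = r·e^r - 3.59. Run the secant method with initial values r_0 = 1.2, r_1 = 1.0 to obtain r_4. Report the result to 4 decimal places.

F(1.2) = 0.394140, F(1.0) = -0.871718
r_2 = 1.000000 − (-0.871718)·(1.000000 − 1.200000) / (-0.871718 − 0.394140) = 1.000000 − (0.174344)/(-1.265858) = 1.137728
F(1.137728) = -0.040664
r_3 = 1.137728 − (-0.040664)·(1.137728 − 1.000000) / (-0.040664 − (-0.871718)) = 1.137728 − (-0.005601)/(0.831054) = 1.144467
F(1.144467) = 0.004502
r_4 = 1.144467 − 0.004502·(1.144467 − 1.137728) / (0.004502 − (-0.040664)) = 1.144467 − (0.000030)/(0.045166) = 1.143795

1.1438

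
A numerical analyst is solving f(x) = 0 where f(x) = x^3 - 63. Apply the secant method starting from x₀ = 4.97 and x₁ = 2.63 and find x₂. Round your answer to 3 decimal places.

f(4.97) = 59.76347, f(2.63) = -44.80855
x₂ = 2.63000 − (-44.80855)·(2.63000 − 4.97000) / (-44.80855 − 59.76347) = 2.63000 − (104.85201)/(-104.57203) = 3.63268

3.633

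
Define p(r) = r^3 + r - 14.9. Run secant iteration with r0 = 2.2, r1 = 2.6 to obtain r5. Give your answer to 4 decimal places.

p(2.2) = -2.052000, p(2.6) = 5.276000
r2 = 2.600000 − 5.276000·(2.600000 − 2.200000) / (5.276000 − (-2.052000)) = 2.600000 − (2.110400)/(7.328000) = 2.312009
p(2.312009) = -0.229416
r3 = 2.312009 − (-0.229416)·(2.312009 − 2.600000) / (-0.229416 − 5.276000) = 2.312009 − (0.066070)/(-5.505416) = 2.324010
p(2.324010) = -0.023967
r4 = 2.324010 − (-0.023967)·(2.324010 − 2.312009) / (-0.023967 − (-0.229416)) = 2.324010 − (-0.000288)/(0.205449) = 2.325410
p(2.325410) = 0.000131
r5 = 2.325410 − 0.000131·(2.325410 − 2.324010) / (0.000131 − (-0.023967)) = 2.325410 − (0.000000)/(0.024097) = 2.325402

2.3254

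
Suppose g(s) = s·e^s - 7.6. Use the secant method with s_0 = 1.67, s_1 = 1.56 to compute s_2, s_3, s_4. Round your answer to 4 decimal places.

1.5734, 1.5743, 1.5743

g(1.67) = 1.271320, g(1.56) = -0.176239
s_2 = 1.560000 − (-0.176239)·(1.560000 − 1.670000) / (-0.176239 − 1.271320) = 1.560000 − (0.019386)/(-1.447559) = 1.573392
g(1.573392) = -0.011557
s_3 = 1.573392 − (-0.011557)·(1.573392 − 1.560000) / (-0.011557 − (-0.176239)) = 1.573392 − (-0.000155)/(0.164682) = 1.574332
g(1.574332) = 0.000115
s_4 = 1.574332 − 0.000115·(1.574332 − 1.573392) / (0.000115 − (-0.011557)) = 1.574332 − (0.000000)/(0.011672) = 1.574323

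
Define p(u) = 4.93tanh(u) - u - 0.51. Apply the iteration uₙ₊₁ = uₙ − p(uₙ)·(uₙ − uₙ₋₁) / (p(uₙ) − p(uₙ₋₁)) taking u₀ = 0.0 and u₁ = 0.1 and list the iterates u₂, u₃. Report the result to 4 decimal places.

p(0.0) = -0.510000, p(0.1) = -0.118637
u₂ = 0.100000 − (-0.118637)·(0.100000 − 0.000000) / (-0.118637 − (-0.510000)) = 0.100000 − (-0.011864)/(0.391363) = 0.130314
p(0.130314) = -0.001479
u₃ = 0.130314 − (-0.001479)·(0.130314 − 0.100000) / (-0.001479 − (-0.118637)) = 0.130314 − (-0.000045)/(0.117158) = 0.130696

0.1303, 0.1307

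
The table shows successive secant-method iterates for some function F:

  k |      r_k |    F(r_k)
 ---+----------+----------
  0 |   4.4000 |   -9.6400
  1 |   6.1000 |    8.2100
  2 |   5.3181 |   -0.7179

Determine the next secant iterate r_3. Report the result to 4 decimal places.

5.3810

r_3 = 5.3181 − (-0.7179)·(5.3181 − 6.1000) / (-0.7179 − 8.2100)
   = 5.3181 − (0.561326)/(-8.927900) = 5.380973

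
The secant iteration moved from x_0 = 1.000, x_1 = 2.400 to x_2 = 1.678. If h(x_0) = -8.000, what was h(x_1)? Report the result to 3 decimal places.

8.519

The secant line through (1.000, -8.000) and (2.400, h(x_1)) crosses zero at x_2 = 1.678.
So (1.000, -8.000), (2.400, h(x_1)), (1.678, 0) are collinear:
h(x_1) = -8.000 · (2.400 − 1.678) / (1.000 − 1.678) = -8.000 · (0.72200)/(-0.67800) = 8.51917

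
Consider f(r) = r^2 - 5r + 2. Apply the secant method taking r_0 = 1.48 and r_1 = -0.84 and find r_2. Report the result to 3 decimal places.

0.744

f(1.48) = -3.20960, f(-0.84) = 6.90560
r_2 = -0.84000 − 6.90560·(-0.84000 − 1.48000) / (6.90560 − (-3.20960)) = -0.84000 − (-16.02099)/(10.11520) = 0.74385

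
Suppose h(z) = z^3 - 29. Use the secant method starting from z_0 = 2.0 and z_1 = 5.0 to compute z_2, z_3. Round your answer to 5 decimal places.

2.53846, 2.82491

h(2.0) = -21.0000000, h(5.0) = 96.0000000
z_2 = 5.0000000 − 96.0000000·(5.0000000 − 2.0000000) / (96.0000000 − (-21.0000000)) = 5.0000000 − (288.0000000)/(117.0000000) = 2.5384615
h(2.5384615) = -12.6426946
z_3 = 2.5384615 − (-12.6426946)·(2.5384615 − 5.0000000) / (-12.6426946 − 96.0000000) = 2.5384615 − (31.1204790)/(-108.6426946) = 2.8249095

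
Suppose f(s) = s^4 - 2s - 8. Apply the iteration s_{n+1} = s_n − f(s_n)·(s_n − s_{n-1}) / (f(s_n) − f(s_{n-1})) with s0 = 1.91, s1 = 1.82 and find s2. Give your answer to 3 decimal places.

1.848

f(1.91) = 1.48863, f(1.82) = -0.66801
s2 = 1.82000 − (-0.66801)·(1.82000 − 1.91000) / (-0.66801 − 1.48863) = 1.82000 − (0.06012)/(-2.15664) = 1.84788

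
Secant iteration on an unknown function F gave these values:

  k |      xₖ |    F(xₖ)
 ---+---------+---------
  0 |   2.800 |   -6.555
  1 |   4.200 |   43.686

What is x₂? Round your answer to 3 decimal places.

2.983

x₂ = 4.200 − 43.686·(4.200 − 2.800) / (43.686 − (-6.555))
   = 4.200 − (61.16040)/(50.24100) = 2.98266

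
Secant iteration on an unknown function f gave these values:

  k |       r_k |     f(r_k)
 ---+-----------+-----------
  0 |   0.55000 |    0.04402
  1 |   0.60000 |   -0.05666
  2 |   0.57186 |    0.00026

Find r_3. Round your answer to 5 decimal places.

0.57199

r_3 = 0.57186 − 0.00026·(0.57186 − 0.60000) / (0.00026 − (-0.05666))
   = 0.57186 − (-0.0000073)/(0.0569200) = 0.5719885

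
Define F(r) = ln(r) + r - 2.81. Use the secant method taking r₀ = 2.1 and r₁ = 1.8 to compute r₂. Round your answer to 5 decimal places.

2.07890

F(2.1) = 0.0319373, F(1.8) = -0.4222133
r₂ = 1.8000000 − (-0.4222133)·(1.8000000 − 2.1000000) / (-0.4222133 − 0.0319373) = 1.8000000 − (0.1266640)/(-0.4541507) = 2.0789030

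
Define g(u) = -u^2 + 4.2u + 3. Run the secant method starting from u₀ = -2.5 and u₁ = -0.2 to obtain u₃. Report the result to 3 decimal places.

-0.632

g(-2.5) = -13.75000, g(-0.2) = 2.12000
u₂ = -0.20000 − 2.12000·(-0.20000 − (-2.50000)) / (2.12000 − (-13.75000)) = -0.20000 − (4.87600)/(15.87000) = -0.50725
g(-0.50725) = 0.61227
u₃ = -0.50725 − 0.61227·(-0.50725 − (-0.20000)) / (0.61227 − 2.12000) = -0.50725 − (-0.18812)/(-1.50773) = -0.63201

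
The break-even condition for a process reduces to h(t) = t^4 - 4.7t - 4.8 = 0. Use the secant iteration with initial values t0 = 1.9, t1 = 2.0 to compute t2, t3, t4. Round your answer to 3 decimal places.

1.928, 1.930, 1.930

h(1.9) = -0.69790, h(2.0) = 1.80000
t2 = 2.00000 − 1.80000·(2.00000 − 1.90000) / (1.80000 − (-0.69790)) = 2.00000 − (0.18000)/(2.49790) = 1.92794
h(1.92794) = -0.04559
t3 = 1.92794 − (-0.04559)·(1.92794 − 2.00000) / (-0.04559 − 1.80000) = 1.92794 − (0.00329)/(-1.84559) = 1.92972
h(1.92972) = -0.00286
t4 = 1.92972 − (-0.00286)·(1.92972 − 1.92794) / (-0.00286 − (-0.04559)) = 1.92972 − (-0.00001)/(0.04273) = 1.92984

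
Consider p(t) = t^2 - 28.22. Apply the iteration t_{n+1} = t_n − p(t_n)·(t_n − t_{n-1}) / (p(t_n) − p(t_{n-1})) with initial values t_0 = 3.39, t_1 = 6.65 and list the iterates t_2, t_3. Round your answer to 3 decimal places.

5.056, 5.283

p(3.39) = -16.72790, p(6.65) = 16.00250
t_2 = 6.65000 − 16.00250·(6.65000 − 3.39000) / (16.00250 − (-16.72790)) = 6.65000 − (52.16815)/(32.73040) = 5.05613
p(5.05613) = -2.65559
t_3 = 5.05613 − (-2.65559)·(5.05613 − 6.65000) / (-2.65559 − 16.00250) = 5.05613 − (4.23269)/(-18.65809) = 5.28298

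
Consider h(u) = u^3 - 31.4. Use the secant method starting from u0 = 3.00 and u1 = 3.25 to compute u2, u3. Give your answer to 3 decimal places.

3.150, 3.155

h(3.00) = -4.40000, h(3.25) = 2.92813
u2 = 3.25000 − 2.92813·(3.25000 − 3.00000) / (2.92813 − (-4.40000)) = 3.25000 − (0.73203)/(7.32812) = 3.15011
h(3.15011) = -0.14095
u3 = 3.15011 − (-0.14095)·(3.15011 − 3.25000) / (-0.14095 − 2.92813) = 3.15011 − (0.01408)/(-3.06908) = 3.15469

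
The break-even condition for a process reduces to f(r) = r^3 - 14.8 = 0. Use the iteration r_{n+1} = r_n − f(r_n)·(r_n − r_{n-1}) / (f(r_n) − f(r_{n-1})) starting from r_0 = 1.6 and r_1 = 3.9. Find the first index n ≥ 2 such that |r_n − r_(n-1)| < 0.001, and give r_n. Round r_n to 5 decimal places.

n = 7, r_n = 2.45520

f(1.6) = -10.7040000, f(3.9) = 44.5190000
r_2 = 3.9000000 − 44.5190000·(2.3000000)/(55.2230000) = 2.0458142;  |Δ| = 1.8541858
f(2.0458142) = -6.2375392
r_3 = 2.0458142 − (-6.2375392)·(-1.8541858)/(-50.7565392) = 2.2736776;  |Δ| = 0.2278634
f(2.2736776) = -3.0459736
r_4 = 2.2736776 − (-3.0459736)·(0.2278634)/(3.1915656) = 2.4911464;  |Δ| = 0.2174688
f(2.4911464) = 0.6595819
r_5 = 2.4911464 − 0.6595819·(0.2174688)/(3.7055555) = 2.4524374;  |Δ| = 0.0387090
f(2.4524374) = -0.0499407
r_6 = 2.4524374 − (-0.0499407)·(-0.0387090)/(-0.7095226) = 2.4551619;  |Δ| = 0.0027246
f(2.4551619) = -0.0007254
r_7 = 2.4551619 − (-0.0007254)·(0.0027246)/(0.0492153) = 2.4552021;  |Δ| = 0.0000402
|r_7 − r_6| = 0.0000402 < 0.001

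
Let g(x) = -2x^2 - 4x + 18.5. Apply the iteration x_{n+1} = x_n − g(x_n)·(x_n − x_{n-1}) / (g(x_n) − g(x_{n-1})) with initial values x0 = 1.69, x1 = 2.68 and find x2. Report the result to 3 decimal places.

2.163

g(1.69) = 6.02780, g(2.68) = -6.58480
x2 = 2.68000 − (-6.58480)·(2.68000 − 1.69000) / (-6.58480 − 6.02780) = 2.68000 − (-6.51895)/(-12.61260) = 2.16314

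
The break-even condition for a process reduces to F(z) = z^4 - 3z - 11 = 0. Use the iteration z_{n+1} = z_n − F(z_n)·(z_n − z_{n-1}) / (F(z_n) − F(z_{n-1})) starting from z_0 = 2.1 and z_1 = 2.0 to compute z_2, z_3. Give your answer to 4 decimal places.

2.0318, 2.0336

F(2.1) = 2.148100, F(2.0) = -1.000000
z_2 = 2.000000 − (-1.000000)·(2.000000 − 2.100000) / (-1.000000 − 2.148100) = 2.000000 − (0.100000)/(-3.148100) = 2.031765
F(2.031765) = -0.054335
z_3 = 2.031765 − (-0.054335)·(2.031765 − 2.000000) / (-0.054335 − (-1.000000)) = 2.031765 − (-0.001726)/(0.945665) = 2.033590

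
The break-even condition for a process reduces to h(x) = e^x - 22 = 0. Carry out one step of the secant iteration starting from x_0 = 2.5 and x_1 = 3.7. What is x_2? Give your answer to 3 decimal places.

h(2.5) = -9.81751, h(3.7) = 18.44730
x_2 = 3.70000 − 18.44730·(3.70000 − 2.50000) / (18.44730 − (-9.81751)) = 3.70000 − (22.13677)/(28.26481) = 2.91681

2.917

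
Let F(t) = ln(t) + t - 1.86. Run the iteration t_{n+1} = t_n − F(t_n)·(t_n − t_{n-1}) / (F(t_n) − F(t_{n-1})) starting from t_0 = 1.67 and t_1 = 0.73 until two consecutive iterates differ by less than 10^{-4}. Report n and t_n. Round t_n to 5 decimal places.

n = 5, t_n = 1.47282

F(1.67) = 0.3228236, F(0.73) = -1.4447107
t_2 = 0.7300000 − (-1.4447107)·(-0.9400000)/(-1.7675344) = 1.4983178;  |Δ| = 0.7683178
F(1.4983178) = 0.0426608
t_3 = 1.4983178 − 0.0426608·(0.7683178)/(1.4873715) = 1.4762809;  |Δ| = 0.0220369
F(1.4762809) = 0.0058069
t_4 = 1.4762809 − 0.0058069·(-0.0220369)/(-0.0368539) = 1.4728086;  |Δ| = 0.0034723
F(1.4728086) = -0.0000202
t_5 = 1.4728086 − (-0.0000202)·(-0.0034723)/(-0.0058271) = 1.4728206;  |Δ| = 0.0000120
|t_5 − t_4| = 0.0000120 < 10^{-4}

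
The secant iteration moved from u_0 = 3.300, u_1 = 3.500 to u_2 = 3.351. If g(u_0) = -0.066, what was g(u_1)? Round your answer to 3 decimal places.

The secant line through (3.300, -0.066) and (3.500, g(u_1)) crosses zero at u_2 = 3.351.
So (3.300, -0.066), (3.500, g(u_1)), (3.351, 0) are collinear:
g(u_1) = -0.066 · (3.500 − 3.351) / (3.300 − 3.351) = -0.066 · (0.14900)/(-0.05100) = 0.19282

0.193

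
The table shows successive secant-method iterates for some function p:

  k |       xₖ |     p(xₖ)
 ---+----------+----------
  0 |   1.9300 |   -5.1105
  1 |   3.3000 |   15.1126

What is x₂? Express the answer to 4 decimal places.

2.2762

x₂ = 3.3000 − 15.1126·(3.3000 − 1.9300) / (15.1126 − (-5.1105))
   = 3.3000 − (20.704262)/(20.223100) = 2.276207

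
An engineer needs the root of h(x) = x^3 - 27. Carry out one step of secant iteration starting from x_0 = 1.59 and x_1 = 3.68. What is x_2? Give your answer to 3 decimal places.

h(1.59) = -22.98032, h(3.68) = 22.83603
x_2 = 3.68000 − 22.83603·(3.68000 − 1.59000) / (22.83603 − (-22.98032)) = 3.68000 − (47.72731)/(45.81635) = 2.63829

2.638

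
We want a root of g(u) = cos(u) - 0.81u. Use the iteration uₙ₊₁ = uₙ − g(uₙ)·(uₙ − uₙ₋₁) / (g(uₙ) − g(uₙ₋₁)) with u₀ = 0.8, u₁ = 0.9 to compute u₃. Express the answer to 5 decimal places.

0.83166

g(0.8) = 0.0487067, g(0.9) = -0.1073900
u₂ = 0.9000000 − (-0.1073900)·(0.9000000 − 0.8000000) / (-0.1073900 − 0.0487067) = 0.9000000 − (-0.0107390)/(-0.1560967) = 0.8312029
g(0.8312029) = 0.0007133
u₃ = 0.8312029 − 0.0007133·(0.8312029 − 0.9000000) / (0.0007133 − (-0.1073900)) = 0.8312029 − (-0.0000491)/(0.1081033) = 0.8316568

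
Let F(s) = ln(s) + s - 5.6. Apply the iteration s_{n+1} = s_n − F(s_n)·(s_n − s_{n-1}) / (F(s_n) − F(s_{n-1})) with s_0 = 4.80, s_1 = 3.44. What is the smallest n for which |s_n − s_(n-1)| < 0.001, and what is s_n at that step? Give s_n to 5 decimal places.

n = 4, s_n = 4.17168

F(4.80) = 0.7686159, F(3.44) = -0.9245285
s_2 = 3.4400000 − (-0.9245285)·(-1.3600000)/(-1.6931444) = 4.1826176;  |Δ| = 0.7426176
F(4.1826176) = 0.0135548
s_3 = 4.1826176 − 0.0135548·(0.7426176)/(0.9380834) = 4.1718871;  |Δ| = 0.0107304
F(4.1718871) = 0.0002556
s_4 = 4.1718871 − 0.0002556·(-0.0107304)/(-0.0132992) = 4.1716809;  |Δ| = 0.0002062
|s_4 − s_3| = 0.0002062 < 0.001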